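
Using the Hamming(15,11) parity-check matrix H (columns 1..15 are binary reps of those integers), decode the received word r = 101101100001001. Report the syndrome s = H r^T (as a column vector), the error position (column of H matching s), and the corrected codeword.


s = (0, 1, 0, 0)^T, error position = 4, corrected codeword c = 101001100001001

Compute s = H r^T mod 2 one row at a time:
  s_1 = 0 + 0 + 0 + 0 + 1 + 0 + 0 + 1 = 2 ≡ 0 (mod 2).
  s_2 = 1 + 0 + 1 + 1 + 1 + 0 + 0 + 1 = 5 ≡ 1 (mod 2).
  s_3 = 0 + 1 + 1 + 1 + 0 + 0 + 0 + 1 = 4 ≡ 0 (mod 2).
  s_4 = 1 + 1 + 0 + 1 + 0 + 0 + 0 + 1 = 4 ≡ 0 (mod 2).
s = (0, 1, 0, 0)^T — this equals column 4 of H (binary 0100), so error is at position 4.
Correct: flip bit 4 of r = 101101100001001 to get c = 101001100001001.


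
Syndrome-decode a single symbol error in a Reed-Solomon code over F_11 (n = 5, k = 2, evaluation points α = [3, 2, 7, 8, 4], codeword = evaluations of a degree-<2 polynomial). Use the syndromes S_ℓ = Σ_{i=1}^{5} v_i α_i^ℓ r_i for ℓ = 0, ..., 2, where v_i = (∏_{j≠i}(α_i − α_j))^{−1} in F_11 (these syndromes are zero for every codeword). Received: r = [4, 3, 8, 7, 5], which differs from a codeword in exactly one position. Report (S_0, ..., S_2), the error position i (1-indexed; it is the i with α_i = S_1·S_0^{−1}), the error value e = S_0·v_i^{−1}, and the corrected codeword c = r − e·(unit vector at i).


S = (2, 5, 7), error at position 4, error magnitude e = 9, c = [4, 3, 8, 9, 5].

Step 1: column multipliers v_i = (∏_{j≠i}(α_i − α_j))^{−1} mod 11.
  i = 1 (α = 3): (3−2)(3−7)(3−8)(3−4) = 1·(−4)·(−5)·(−1) = −20 ≡ 2, so v_1 = 2^{−1} = 6 (mod 11).
  i = 2 (α = 2): (2−3)(2−7)(2−8)(2−4) = (−1)·(−5)·(−6)·(−2) = 60 ≡ 5, so v_2 = 5^{−1} = 9 (mod 11).
  i = 3 (α = 7): (7−3)(7−2)(7−8)(7−4) = 4·5·(−1)·3 = −60 ≡ 6, so v_3 = 6^{−1} = 2 (mod 11).
  i = 4 (α = 8): (8−3)(8−2)(8−7)(8−4) = 5·6·1·4 = 120 ≡ 10, so v_4 = 10^{−1} = 10 (mod 11).
  i = 5 (α = 4): (4−3)(4−2)(4−7)(4−8) = 1·2·(−3)·(−4) = 24 ≡ 2, so v_5 = 2^{−1} = 6 (mod 11).
  v = [6, 9, 2, 10, 6].
Step 2: syndromes of r = [4, 3, 8, 7, 5] (all sums mod 11).
  S_0 = Σ v_i r_i = 6·4 + 9·3 + 2·8 + 10·7 + 6·5 = 167 ≡ 2.
  S_1 = Σ v_i α_i r_i = 6·3·4 + 9·2·3 + 2·7·8 + 10·8·7 + 6·4·5 = 918 ≡ 5.
  α_i^2 mod 11 = [9, 4, 5, 9, 5].
  S_2 = Σ v_i α_i^2 r_i = 6·9·4 + 9·4·3 + 2·5·8 + 10·9·7 + 6·5·5 = 1184 ≡ 7.
  S = (2, 5, 7) ≠ 0, so r is not a codeword (an error is present).
Step 3: locate the error. For a single error e at position i, S_ℓ = v_i·e·α_i^ℓ, so α_err = S_1/S_0.
  S_0^{−1} = 2^{−1} = 6 (mod 11), so α_err = 5·6 = 30 ≡ 8 = α_4. Error position i = 4.
  Consistency check: S_2/S_1 = 7·9 = 63 ≡ 8 = α_err ✓ (single-error assumption holds).
Step 4: error magnitude e = S_0/v_4 = S_0·∏_{j≠4}(α_4 − α_j) = 2·10 = 20 ≡ 9 (mod 11).
Step 5: correct position 4: c_4 = r_4 − e = 7 − 9 ≡ 9 (mod 11). Hence c = [4, 3, 8, 9, 5].
  Check: interpolating c through the α_i gives m(x) = 1 + 1·x (degree < 2) with m(α_i) = c_i for every i, so c is indeed a codeword.


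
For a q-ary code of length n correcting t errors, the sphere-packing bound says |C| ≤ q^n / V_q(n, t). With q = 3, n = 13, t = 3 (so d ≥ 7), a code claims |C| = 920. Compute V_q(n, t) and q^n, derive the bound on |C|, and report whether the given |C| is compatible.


V_q(n, t) = 2627, q^n = 1594323, Hamming bound = 606, |C| = 920 > bound (violated).

Step 1: Compute V_q(n, t) = Σ_{j=0}^3 C(n, j) (q−1)^j.
  j = 0: C(13,0)·(2)^0 = 1·1 = 1.
  j = 1: C(13,1)·(2)^1 = 13·2 = 26.
  j = 2: C(13,2)·(2)^2 = 78·4 = 312.
  j = 3: C(13,3)·(2)^3 = 286·8 = 2288.
  V_q(n, t) = 1 + 26 + 312 + 2288 = 2627.
Step 2: q^n = 3^13 = 1594323.
Step 3: Hamming bound ⌊q^n / V_q(n,t)⌋ = ⌊1594323/2627⌋ = 606.
Step 4: Compare |C| = 920 to 606: violated.
The claimed |C| lies above the Hamming bound, so no 3-ary code of length 13 with d ≥ 7 can have 920 codewords.


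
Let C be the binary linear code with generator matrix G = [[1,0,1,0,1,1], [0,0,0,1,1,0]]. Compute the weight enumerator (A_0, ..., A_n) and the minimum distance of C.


Weight distribution: A_0 = 1, A_2 = 1, A_4 = 2. Minimum distance d = 2.

Enumerate all 2^2 = 4 messages m ∈ F_2^2.
For each, compute codeword c = mG in F_2^6, then tally its weight.
  m = 00 → c = 000000, weight = 0.
  m = 10 → c = 101011, weight = 4.
  m = 01 → c = 000110, weight = 2.
  m = 11 → c = 101101, weight = 4.
Tally weights:
  weight 0: 1 codewords.
  weight 2: 1 codewords.
  weight 4: 2 codewords.
Minimum distance d = smallest w > 0 with A_w > 0 = 2.
Sanity: Σ A_w = 4 = 2^2 = 4 ✓.


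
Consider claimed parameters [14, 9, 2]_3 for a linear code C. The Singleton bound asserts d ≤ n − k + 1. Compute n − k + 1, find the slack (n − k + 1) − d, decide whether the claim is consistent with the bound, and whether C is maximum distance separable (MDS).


Singleton RHS = n − k + 1 = 6, slack = 4, bound satisfied, not MDS.

Singleton bound: d ≤ n − k + 1.
Here n = 14, k = 9, so n − k + 1 = 6.
Given d = 2, check d ≤ 6: YES.
Slack = (n − k + 1) − d = 4.
The code is NOT MDS (slack = 4 > 0).
Description: the claimed parameters are [14, 9, 2]_3; such a code would be non-MDS.


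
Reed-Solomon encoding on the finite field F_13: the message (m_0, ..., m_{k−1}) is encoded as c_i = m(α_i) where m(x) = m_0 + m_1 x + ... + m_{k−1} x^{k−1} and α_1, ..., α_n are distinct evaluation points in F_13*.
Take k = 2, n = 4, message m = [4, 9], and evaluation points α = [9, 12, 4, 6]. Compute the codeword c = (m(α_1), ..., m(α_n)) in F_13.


c = [7, 8, 1, 6]

Message polynomial: m(x) = 4 + 9·x (mod 13).
For each evaluation point α_i, compute m(α_i) mod 13:
  α_1 = 9: Horner steps 9 → 7, so m(9) = 7.
  α_2 = 12: Horner steps 9 → 8, so m(12) = 8.
  α_3 = 4: Horner steps 9 → 1, so m(4) = 1.
  α_4 = 6: Horner steps 9 → 6, so m(6) = 6.
Codeword c = [7, 8, 1, 6] ∈ F_13^4.


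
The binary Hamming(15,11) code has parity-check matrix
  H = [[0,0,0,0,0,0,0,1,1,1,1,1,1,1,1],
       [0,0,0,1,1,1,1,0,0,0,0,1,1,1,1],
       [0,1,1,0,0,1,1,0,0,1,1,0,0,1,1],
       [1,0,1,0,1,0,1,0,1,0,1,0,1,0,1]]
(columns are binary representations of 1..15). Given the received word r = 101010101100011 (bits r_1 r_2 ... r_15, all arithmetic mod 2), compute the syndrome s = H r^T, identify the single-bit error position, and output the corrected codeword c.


s = (0, 0, 1, 0)^T, error position = 2, corrected codeword c = 111010101100011

Compute s = H r^T mod 2 one row at a time:
  s_1 = 0 + 1 + 1 + 0 + 0 + 0 + 1 + 1 = 4 ≡ 0 (mod 2).
  s_2 = 0 + 1 + 0 + 1 + 0 + 0 + 1 + 1 = 4 ≡ 0 (mod 2).
  s_3 = 0 + 1 + 0 + 1 + 1 + 0 + 1 + 1 = 5 ≡ 1 (mod 2).
  s_4 = 1 + 1 + 1 + 1 + 1 + 0 + 0 + 1 = 6 ≡ 0 (mod 2).
s = (0, 0, 1, 0)^T — this equals column 2 of H (binary 0010), so error is at position 2.
Correct: flip bit 2 of r = 101010101100011 to get c = 111010101100011.


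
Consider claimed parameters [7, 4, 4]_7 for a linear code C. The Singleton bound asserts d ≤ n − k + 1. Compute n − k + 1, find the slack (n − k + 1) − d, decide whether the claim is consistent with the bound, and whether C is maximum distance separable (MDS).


Singleton RHS = n − k + 1 = 4, slack = 0, bound satisfied, MDS.

Singleton bound: d ≤ n − k + 1.
Here n = 7, k = 4, so n − k + 1 = 4.
Given d = 4, check d ≤ 4: YES.
Slack = (n − k + 1) − d = 0.
The code is MDS (slack = 0).
Description: the claimed parameters are [7, 4, 4]_7; such a code would be MDS (meets Singleton bound).


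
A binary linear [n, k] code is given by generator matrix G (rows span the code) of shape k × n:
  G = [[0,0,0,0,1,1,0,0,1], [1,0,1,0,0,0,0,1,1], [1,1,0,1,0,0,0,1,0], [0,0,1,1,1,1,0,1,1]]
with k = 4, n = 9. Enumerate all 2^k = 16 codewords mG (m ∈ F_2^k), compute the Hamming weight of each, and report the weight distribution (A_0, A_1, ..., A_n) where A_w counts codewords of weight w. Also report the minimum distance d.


Weight distribution: A_0 = 1, A_3 = 5, A_4 = 5, A_5 = 2, A_6 = 2, A_7 = 1. Minimum distance d = 3.

Enumerate all 2^4 = 16 messages m ∈ F_2^4.
For each, compute codeword c = mG in F_2^9, then tally its weight.
  m = 0000 → c = 000000000, weight = 0.
  m = 1000 → c = 000011001, weight = 3.
  m = 0100 → c = 101000011, weight = 4.
  m = 1100 → c = 101011010, weight = 5.
  m = 0010 → c = 110100010, weight = 4.
  m = 1010 → c = 110111011, weight = 7.
  m = 0110 → c = 011100001, weight = 4.
  m = 1110 → c = 011111000, weight = 5.
  m = 0001 → c = 001111011, weight = 6.
  m = 1001 → c = 001100010, weight = 3.
  m = 0101 → c = 100111000, weight = 4.
  m = 1101 → c = 100100001, weight = 3.
  m = 0011 → c = 111011001, weight = 6.
  m = 1011 → c = 111000000, weight = 3.
  m = 0111 → c = 010011010, weight = 4.
  m = 1111 → c = 010000011, weight = 3.
Tally weights:
  weight 0: 1 codewords.
  weight 3: 5 codewords.
  weight 4: 5 codewords.
  weight 5: 2 codewords.
  weight 6: 2 codewords.
  weight 7: 1 codewords.
Minimum distance d = smallest w > 0 with A_w > 0 = 3.
Sanity: Σ A_w = 16 = 2^4 = 16 ✓.


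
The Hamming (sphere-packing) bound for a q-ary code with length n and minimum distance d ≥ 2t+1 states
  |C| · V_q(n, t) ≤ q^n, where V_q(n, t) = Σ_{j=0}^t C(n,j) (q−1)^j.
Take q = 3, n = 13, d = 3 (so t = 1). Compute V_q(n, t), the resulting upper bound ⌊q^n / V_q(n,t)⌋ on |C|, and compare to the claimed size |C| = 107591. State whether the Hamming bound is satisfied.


V_q(n, t) = 27, q^n = 1594323, Hamming bound = 59049, |C| = 107591 > bound (violated).

Step 1: Compute V_q(n, t) = Σ_{j=0}^1 C(n, j) (q−1)^j.
  j = 0: C(13,0)·(2)^0 = 1·1 = 1.
  j = 1: C(13,1)·(2)^1 = 13·2 = 26.
  V_q(n, t) = 1 + 26 = 27.
Step 2: q^n = 3^13 = 1594323.
Step 3: Hamming bound ⌊q^n / V_q(n,t)⌋ = ⌊1594323/27⌋ = 59049.
Step 4: Compare |C| = 107591 to 59049: violated.
The claimed |C| lies above the Hamming bound, so no 3-ary code of length 13 with d ≥ 3 can have 107591 codewords.


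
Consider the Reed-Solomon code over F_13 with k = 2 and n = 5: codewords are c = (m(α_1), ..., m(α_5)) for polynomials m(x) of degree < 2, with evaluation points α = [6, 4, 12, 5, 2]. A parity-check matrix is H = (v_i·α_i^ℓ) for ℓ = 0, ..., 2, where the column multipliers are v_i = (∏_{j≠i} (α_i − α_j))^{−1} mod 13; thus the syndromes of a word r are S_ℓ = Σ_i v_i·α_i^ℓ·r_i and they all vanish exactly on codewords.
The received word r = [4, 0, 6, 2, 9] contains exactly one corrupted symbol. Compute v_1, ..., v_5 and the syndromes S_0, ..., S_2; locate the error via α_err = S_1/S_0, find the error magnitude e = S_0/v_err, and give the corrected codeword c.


S = (7, 6, 7), error at position 3, error magnitude e = 3, c = [4, 0, 3, 2, 9].

Step 1: column multipliers v_i = (∏_{j≠i}(α_i − α_j))^{−1} mod 13.
  i = 1 (α = 6): (6−4)(6−12)(6−5)(6−2) = 2·(−6)·1·4 = −48 ≡ 4, so v_1 = 4^{−1} = 10 (mod 13).
  i = 2 (α = 4): (4−6)(4−12)(4−5)(4−2) = (−2)·(−8)·(−1)·2 = −32 ≡ 7, so v_2 = 7^{−1} = 2 (mod 13).
  i = 3 (α = 12): (12−6)(12−4)(12−5)(12−2) = 6·8·7·10 = 3360 ≡ 6, so v_3 = 6^{−1} = 11 (mod 13).
  i = 4 (α = 5): (5−6)(5−4)(5−12)(5−2) = (−1)·1·(−7)·3 = 21 ≡ 8, so v_4 = 8^{−1} = 5 (mod 13).
  i = 5 (α = 2): (2−6)(2−4)(2−12)(2−5) = (−4)·(−2)·(−10)·(−3) = 240 ≡ 6, so v_5 = 6^{−1} = 11 (mod 13).
  v = [10, 2, 11, 5, 11].
Step 2: syndromes of r = [4, 0, 6, 2, 9] (all sums mod 13).
  S_0 = Σ v_i r_i = 10·4 + 2·0 + 11·6 + 5·2 + 11·9 = 215 ≡ 7.
  S_1 = Σ v_i α_i r_i = 10·6·4 + 2·4·0 + 11·12·6 + 5·5·2 + 11·2·9 = 1280 ≡ 6.
  α_i^2 mod 13 = [10, 3, 1, 12, 4].
  S_2 = Σ v_i α_i^2 r_i = 10·10·4 + 2·3·0 + 11·1·6 + 5·12·2 + 11·4·9 = 982 ≡ 7.
  S = (7, 6, 7) ≠ 0, so r is not a codeword (an error is present).
Step 3: locate the error. For a single error e at position i, S_ℓ = v_i·e·α_i^ℓ, so α_err = S_1/S_0.
  S_0^{−1} = 7^{−1} = 2 (mod 13), so α_err = 6·2 = 12 ≡ 12 = α_3. Error position i = 3.
  Consistency check: S_2/S_1 = 7·11 = 77 ≡ 12 = α_err ✓ (single-error assumption holds).
Step 4: error magnitude e = S_0/v_3 = S_0·∏_{j≠3}(α_3 − α_j) = 7·6 = 42 ≡ 3 (mod 13).
Step 5: correct position 3: c_3 = r_3 − e = 6 − 3 ≡ 3 (mod 13). Hence c = [4, 0, 3, 2, 9].
  Check: interpolating c through the α_i gives m(x) = 5 + 2·x (degree < 2) with m(α_i) = c_i for every i, so c is indeed a codeword.


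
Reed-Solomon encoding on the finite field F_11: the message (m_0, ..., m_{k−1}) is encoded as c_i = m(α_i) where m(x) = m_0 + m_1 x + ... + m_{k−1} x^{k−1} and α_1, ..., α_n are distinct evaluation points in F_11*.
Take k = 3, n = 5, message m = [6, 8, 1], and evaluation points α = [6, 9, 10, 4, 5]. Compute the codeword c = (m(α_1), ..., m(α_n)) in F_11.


c = [2, 5, 10, 10, 5]

Message polynomial: m(x) = 6 + 8·x + 1·x^2 (mod 11).
For each evaluation point α_i, compute m(α_i) mod 11:
  α_1 = 6: Horner steps 1 → 3 → 2, so m(6) = 2.
  α_2 = 9: Horner steps 1 → 6 → 5, so m(9) = 5.
  α_3 = 10: Horner steps 1 → 7 → 10, so m(10) = 10.
  α_4 = 4: Horner steps 1 → 1 → 10, so m(4) = 10.
  α_5 = 5: Horner steps 1 → 2 → 5, so m(5) = 5.
Codeword c = [2, 5, 10, 10, 5] ∈ F_11^5.


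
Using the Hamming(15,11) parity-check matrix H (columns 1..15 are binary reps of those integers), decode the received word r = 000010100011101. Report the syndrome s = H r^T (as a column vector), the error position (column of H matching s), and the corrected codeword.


s = (0, 1, 1, 1)^T, error position = 7, corrected codeword c = 000010000011101

Compute s = H r^T mod 2 one row at a time:
  s_1 = 0 + 0 + 0 + 1 + 1 + 1 + 0 + 1 = 4 ≡ 0 (mod 2).
  s_2 = 0 + 1 + 0 + 1 + 1 + 1 + 0 + 1 = 5 ≡ 1 (mod 2).
  s_3 = 0 + 0 + 0 + 1 + 0 + 1 + 0 + 1 = 3 ≡ 1 (mod 2).
  s_4 = 0 + 0 + 1 + 1 + 0 + 1 + 1 + 1 = 5 ≡ 1 (mod 2).
s = (0, 1, 1, 1)^T — this equals column 7 of H (binary 0111), so error is at position 7.
Correct: flip bit 7 of r = 000010100011101 to get c = 000010000011101.


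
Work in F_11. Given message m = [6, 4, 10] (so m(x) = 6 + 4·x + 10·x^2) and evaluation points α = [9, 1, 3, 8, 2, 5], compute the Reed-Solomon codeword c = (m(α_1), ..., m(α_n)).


c = [5, 9, 9, 7, 10, 1]

Message polynomial: m(x) = 6 + 4·x + 10·x^2 (mod 11).
For each evaluation point α_i, compute m(α_i) mod 11:
  α_1 = 9: Horner steps 10 → 6 → 5, so m(9) = 5.
  α_2 = 1: Horner steps 10 → 3 → 9, so m(1) = 9.
  α_3 = 3: Horner steps 10 → 1 → 9, so m(3) = 9.
  α_4 = 8: Horner steps 10 → 7 → 7, so m(8) = 7.
  α_5 = 2: Horner steps 10 → 2 → 10, so m(2) = 10.
  α_6 = 5: Horner steps 10 → 10 → 1, so m(5) = 1.
Codeword c = [5, 9, 9, 7, 10, 1] ∈ F_11^6.


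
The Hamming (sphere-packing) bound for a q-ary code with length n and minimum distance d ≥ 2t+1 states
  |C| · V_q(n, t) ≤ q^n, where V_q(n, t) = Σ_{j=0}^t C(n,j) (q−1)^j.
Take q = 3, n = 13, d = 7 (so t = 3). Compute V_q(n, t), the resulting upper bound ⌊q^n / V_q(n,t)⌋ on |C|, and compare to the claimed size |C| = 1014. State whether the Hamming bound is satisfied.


V_q(n, t) = 2627, q^n = 1594323, Hamming bound = 606, |C| = 1014 > bound (violated).

Step 1: Compute V_q(n, t) = Σ_{j=0}^3 C(n, j) (q−1)^j.
  j = 0: C(13,0)·(2)^0 = 1·1 = 1.
  j = 1: C(13,1)·(2)^1 = 13·2 = 26.
  j = 2: C(13,2)·(2)^2 = 78·4 = 312.
  j = 3: C(13,3)·(2)^3 = 286·8 = 2288.
  V_q(n, t) = 1 + 26 + 312 + 2288 = 2627.
Step 2: q^n = 3^13 = 1594323.
Step 3: Hamming bound ⌊q^n / V_q(n,t)⌋ = ⌊1594323/2627⌋ = 606.
Step 4: Compare |C| = 1014 to 606: violated.
The claimed |C| lies above the Hamming bound, so no 3-ary code of length 13 with d ≥ 7 can have 1014 codewords.


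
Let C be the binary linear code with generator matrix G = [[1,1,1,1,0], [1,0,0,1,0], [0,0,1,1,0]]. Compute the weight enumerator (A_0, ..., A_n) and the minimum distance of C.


Weight distribution: A_0 = 1, A_2 = 6, A_4 = 1. Minimum distance d = 2.

Enumerate all 2^3 = 8 messages m ∈ F_2^3.
For each, compute codeword c = mG in F_2^5, then tally its weight.
  m = 000 → c = 00000, weight = 0.
  m = 100 → c = 11110, weight = 4.
  m = 010 → c = 10010, weight = 2.
  m = 110 → c = 01100, weight = 2.
  m = 001 → c = 00110, weight = 2.
  m = 101 → c = 11000, weight = 2.
  m = 011 → c = 10100, weight = 2.
  m = 111 → c = 01010, weight = 2.
Tally weights:
  weight 0: 1 codewords.
  weight 2: 6 codewords.
  weight 4: 1 codewords.
Minimum distance d = smallest w > 0 with A_w > 0 = 2.
Sanity: Σ A_w = 8 = 2^3 = 8 ✓.


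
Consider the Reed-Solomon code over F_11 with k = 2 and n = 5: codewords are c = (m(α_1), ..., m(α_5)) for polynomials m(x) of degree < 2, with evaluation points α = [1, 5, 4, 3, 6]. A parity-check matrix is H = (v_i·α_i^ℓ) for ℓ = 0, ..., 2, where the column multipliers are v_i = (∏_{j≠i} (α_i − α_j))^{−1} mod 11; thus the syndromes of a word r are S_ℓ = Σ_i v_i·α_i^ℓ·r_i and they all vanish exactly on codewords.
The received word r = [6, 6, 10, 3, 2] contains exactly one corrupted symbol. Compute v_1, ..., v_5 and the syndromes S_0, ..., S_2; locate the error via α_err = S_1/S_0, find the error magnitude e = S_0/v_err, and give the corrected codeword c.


S = (5, 5, 5), error at position 1, error magnitude e = 6, c = [0, 6, 10, 3, 2].

Step 1: column multipliers v_i = (∏_{j≠i}(α_i − α_j))^{−1} mod 11.
  i = 1 (α = 1): (1−5)(1−4)(1−3)(1−6) = (−4)·(−3)·(−2)·(−5) = 120 ≡ 10, so v_1 = 10^{−1} = 10 (mod 11).
  i = 2 (α = 5): (5−1)(5−4)(5−3)(5−6) = 4·1·2·(−1) = −8 ≡ 3, so v_2 = 3^{−1} = 4 (mod 11).
  i = 3 (α = 4): (4−1)(4−5)(4−3)(4−6) = 3·(−1)·1·(−2) = 6 ≡ 6, so v_3 = 6^{−1} = 2 (mod 11).
  i = 4 (α = 3): (3−1)(3−5)(3−4)(3−6) = 2·(−2)·(−1)·(−3) = −12 ≡ 10, so v_4 = 10^{−1} = 10 (mod 11).
  i = 5 (α = 6): (6−1)(6−5)(6−4)(6−3) = 5·1·2·3 = 30 ≡ 8, so v_5 = 8^{−1} = 7 (mod 11).
  v = [10, 4, 2, 10, 7].
Step 2: syndromes of r = [6, 6, 10, 3, 2] (all sums mod 11).
  S_0 = Σ v_i r_i = 10·6 + 4·6 + 2·10 + 10·3 + 7·2 = 148 ≡ 5.
  S_1 = Σ v_i α_i r_i = 10·1·6 + 4·5·6 + 2·4·10 + 10·3·3 + 7·6·2 = 434 ≡ 5.
  α_i^2 mod 11 = [1, 3, 5, 9, 3].
  S_2 = Σ v_i α_i^2 r_i = 10·1·6 + 4·3·6 + 2·5·10 + 10·9·3 + 7·3·2 = 544 ≡ 5.
  S = (5, 5, 5) ≠ 0, so r is not a codeword (an error is present).
Step 3: locate the error. For a single error e at position i, S_ℓ = v_i·e·α_i^ℓ, so α_err = S_1/S_0.
  S_0^{−1} = 5^{−1} = 9 (mod 11), so α_err = 5·9 = 45 ≡ 1 = α_1. Error position i = 1.
  Consistency check: S_2/S_1 = 5·9 = 45 ≡ 1 = α_err ✓ (single-error assumption holds).
Step 4: error magnitude e = S_0/v_1 = S_0·∏_{j≠1}(α_1 − α_j) = 5·10 = 50 ≡ 6 (mod 11).
Step 5: correct position 1: c_1 = r_1 − e = 6 − 6 ≡ 0 (mod 11). Hence c = [0, 6, 10, 3, 2].
  Check: interpolating c through the α_i gives m(x) = 4 + 7·x (degree < 2) with m(α_i) = c_i for every i, so c is indeed a codeword.


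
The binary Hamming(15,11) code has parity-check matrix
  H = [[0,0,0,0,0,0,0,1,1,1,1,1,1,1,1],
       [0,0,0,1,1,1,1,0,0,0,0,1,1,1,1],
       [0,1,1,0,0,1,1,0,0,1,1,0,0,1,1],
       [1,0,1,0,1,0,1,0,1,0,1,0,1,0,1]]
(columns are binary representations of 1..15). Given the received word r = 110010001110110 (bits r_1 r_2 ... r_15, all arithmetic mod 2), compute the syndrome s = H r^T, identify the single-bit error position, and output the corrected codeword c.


s = (1, 1, 0, 1)^T, error position = 13, corrected codeword c = 110010001110010

Compute s = H r^T mod 2 one row at a time:
  s_1 = 0 + 1 + 1 + 1 + 0 + 1 + 1 + 0 = 5 ≡ 1 (mod 2).
  s_2 = 0 + 1 + 0 + 0 + 0 + 1 + 1 + 0 = 3 ≡ 1 (mod 2).
  s_3 = 1 + 0 + 0 + 0 + 1 + 1 + 1 + 0 = 4 ≡ 0 (mod 2).
  s_4 = 1 + 0 + 1 + 0 + 1 + 1 + 1 + 0 = 5 ≡ 1 (mod 2).
s = (1, 1, 0, 1)^T — this equals column 13 of H (binary 1101), so error is at position 13.
Correct: flip bit 13 of r = 110010001110110 to get c = 110010001110010.


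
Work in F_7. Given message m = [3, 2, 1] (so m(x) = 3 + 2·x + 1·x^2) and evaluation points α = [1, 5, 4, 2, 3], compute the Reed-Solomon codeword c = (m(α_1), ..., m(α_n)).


c = [6, 3, 6, 4, 4]

Message polynomial: m(x) = 3 + 2·x + 1·x^2 (mod 7).
For each evaluation point α_i, compute m(α_i) mod 7:
  α_1 = 1: Horner steps 1 → 3 → 6, so m(1) = 6.
  α_2 = 5: Horner steps 1 → 0 → 3, so m(5) = 3.
  α_3 = 4: Horner steps 1 → 6 → 6, so m(4) = 6.
  α_4 = 2: Horner steps 1 → 4 → 4, so m(2) = 4.
  α_5 = 3: Horner steps 1 → 5 → 4, so m(3) = 4.
Codeword c = [6, 3, 6, 4, 4] ∈ F_7^5.


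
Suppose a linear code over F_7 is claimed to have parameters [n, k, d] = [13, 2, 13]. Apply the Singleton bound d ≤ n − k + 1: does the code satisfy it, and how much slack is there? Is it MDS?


Singleton RHS = n − k + 1 = 12, slack = -1, bound violated (no such code; not MDS).

Singleton bound: d ≤ n − k + 1.
Here n = 13, k = 2, so n − k + 1 = 12.
Given d = 13, check d ≤ 12: NO.
Slack = (n − k + 1) − d = -1.
The slack is negative: d = 13 exceeds n − k + 1 = 12 by 1, so the Singleton bound is violated and no linear [13, 2, 13]_7 code can exist. In particular it is not MDS (MDS requires d = n − k + 1 exactly).
Description: the claimed parameters are [13, 2, 13]_7; such a code would be impossible (violates the Singleton bound).


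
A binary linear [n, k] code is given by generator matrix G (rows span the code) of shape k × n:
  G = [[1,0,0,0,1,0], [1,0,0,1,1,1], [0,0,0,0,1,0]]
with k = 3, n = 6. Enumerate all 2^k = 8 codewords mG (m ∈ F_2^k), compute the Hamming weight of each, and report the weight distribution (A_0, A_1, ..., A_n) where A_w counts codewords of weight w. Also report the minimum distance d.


Weight distribution: A_0 = 1, A_1 = 2, A_2 = 2, A_3 = 2, A_4 = 1. Minimum distance d = 1.

Enumerate all 2^3 = 8 messages m ∈ F_2^3.
For each, compute codeword c = mG in F_2^6, then tally its weight.
  m = 000 → c = 000000, weight = 0.
  m = 100 → c = 100010, weight = 2.
  m = 010 → c = 100111, weight = 4.
  m = 110 → c = 000101, weight = 2.
  m = 001 → c = 000010, weight = 1.
  m = 101 → c = 100000, weight = 1.
  m = 011 → c = 100101, weight = 3.
  m = 111 → c = 000111, weight = 3.
Tally weights:
  weight 0: 1 codewords.
  weight 1: 2 codewords.
  weight 2: 2 codewords.
  weight 3: 2 codewords.
  weight 4: 1 codewords.
Minimum distance d = smallest w > 0 with A_w > 0 = 1.
Sanity: Σ A_w = 8 = 2^3 = 8 ✓.


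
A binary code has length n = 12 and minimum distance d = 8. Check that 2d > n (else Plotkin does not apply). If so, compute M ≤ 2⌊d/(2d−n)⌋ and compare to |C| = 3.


Plotkin bound M ≤ 4; given |C| = 3 ≤ bound (satisfied).

Check applicability: 2d = 16, n = 12.
2d − n = 4 > 0, so Plotkin applies.
Compute d/(2d−n) = 8/4 ≈ 2.0000.
⌊d/(2d−n)⌋ = 2.
Plotkin bound: M ≤ 2·2 = 4.
Given |C| = 3, check: satisfied.
This |C| is below the Plotkin bound.


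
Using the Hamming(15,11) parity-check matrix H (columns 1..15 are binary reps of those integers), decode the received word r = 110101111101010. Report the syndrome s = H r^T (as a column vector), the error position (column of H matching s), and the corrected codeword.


s = (1, 1, 1, 1)^T, error position = 15, corrected codeword c = 110101111101011

Compute s = H r^T mod 2 one row at a time:
  s_1 = 1 + 1 + 1 + 0 + 1 + 0 + 1 + 0 = 5 ≡ 1 (mod 2).
  s_2 = 1 + 0 + 1 + 1 + 1 + 0 + 1 + 0 = 5 ≡ 1 (mod 2).
  s_3 = 1 + 0 + 1 + 1 + 1 + 0 + 1 + 0 = 5 ≡ 1 (mod 2).
  s_4 = 1 + 0 + 0 + 1 + 1 + 0 + 0 + 0 = 3 ≡ 1 (mod 2).
s = (1, 1, 1, 1)^T — this equals column 15 of H (binary 1111), so error is at position 15.
Correct: flip bit 15 of r = 110101111101010 to get c = 110101111101011.


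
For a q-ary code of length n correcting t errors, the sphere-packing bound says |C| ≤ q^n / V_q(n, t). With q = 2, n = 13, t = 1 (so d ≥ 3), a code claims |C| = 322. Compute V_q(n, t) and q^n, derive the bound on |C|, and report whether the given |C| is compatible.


V_q(n, t) = 14, q^n = 8192, Hamming bound = 585, |C| = 322 ≤ bound (satisfied).

Step 1: Compute V_q(n, t) = Σ_{j=0}^1 C(n, j) (q−1)^j.
  j = 0: C(13,0)·(1)^0 = 1·1 = 1.
  j = 1: C(13,1)·(1)^1 = 13·1 = 13.
  V_q(n, t) = 1 + 13 = 14.
Step 2: q^n = 2^13 = 8192.
Step 3: Hamming bound ⌊q^n / V_q(n,t)⌋ = ⌊8192/14⌋ = 585.
Step 4: Compare |C| = 322 to 585: satisfied.
The claimed |C| lies below the Hamming bound.


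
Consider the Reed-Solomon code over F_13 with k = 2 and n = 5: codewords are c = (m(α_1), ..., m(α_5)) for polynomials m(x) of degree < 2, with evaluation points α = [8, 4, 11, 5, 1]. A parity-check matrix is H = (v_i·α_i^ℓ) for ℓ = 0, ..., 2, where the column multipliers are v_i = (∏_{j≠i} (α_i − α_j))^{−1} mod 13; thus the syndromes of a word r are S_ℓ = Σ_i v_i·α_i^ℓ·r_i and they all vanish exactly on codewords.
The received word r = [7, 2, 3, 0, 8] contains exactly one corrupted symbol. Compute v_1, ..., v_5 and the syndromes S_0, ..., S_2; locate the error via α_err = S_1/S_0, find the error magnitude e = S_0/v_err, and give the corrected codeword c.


S = (11, 4, 5), error at position 3, error magnitude e = 2, c = [7, 2, 1, 0, 8].

Step 1: column multipliers v_i = (∏_{j≠i}(α_i − α_j))^{−1} mod 13.
  i = 1 (α = 8): (8−4)(8−11)(8−5)(8−1) = 4·(−3)·3·7 = −252 ≡ 8, so v_1 = 8^{−1} = 5 (mod 13).
  i = 2 (α = 4): (4−8)(4−11)(4−5)(4−1) = (−4)·(−7)·(−1)·3 = −84 ≡ 7, so v_2 = 7^{−1} = 2 (mod 13).
  i = 3 (α = 11): (11−8)(11−4)(11−5)(11−1) = 3·7·6·10 = 1260 ≡ 12, so v_3 = 12^{−1} = 12 (mod 13).
  i = 4 (α = 5): (5−8)(5−4)(5−11)(5−1) = (−3)·1·(−6)·4 = 72 ≡ 7, so v_4 = 7^{−1} = 2 (mod 13).
  i = 5 (α = 1): (1−8)(1−4)(1−11)(1−5) = (−7)·(−3)·(−10)·(−4) = 840 ≡ 8, so v_5 = 8^{−1} = 5 (mod 13).
  v = [5, 2, 12, 2, 5].
Step 2: syndromes of r = [7, 2, 3, 0, 8] (all sums mod 13).
  S_0 = Σ v_i r_i = 5·7 + 2·2 + 12·3 + 2·0 + 5·8 = 115 ≡ 11.
  S_1 = Σ v_i α_i r_i = 5·8·7 + 2·4·2 + 12·11·3 + 2·5·0 + 5·1·8 = 732 ≡ 4.
  α_i^2 mod 13 = [12, 3, 4, 12, 1].
  S_2 = Σ v_i α_i^2 r_i = 5·12·7 + 2·3·2 + 12·4·3 + 2·12·0 + 5·1·8 = 616 ≡ 5.
  S = (11, 4, 5) ≠ 0, so r is not a codeword (an error is present).
Step 3: locate the error. For a single error e at position i, S_ℓ = v_i·e·α_i^ℓ, so α_err = S_1/S_0.
  S_0^{−1} = 11^{−1} = 6 (mod 13), so α_err = 4·6 = 24 ≡ 11 = α_3. Error position i = 3.
  Consistency check: S_2/S_1 = 5·10 = 50 ≡ 11 = α_err ✓ (single-error assumption holds).
Step 4: error magnitude e = S_0/v_3 = S_0·∏_{j≠3}(α_3 − α_j) = 11·12 = 132 ≡ 2 (mod 13).
Step 5: correct position 3: c_3 = r_3 − e = 3 − 2 ≡ 1 (mod 13). Hence c = [7, 2, 1, 0, 8].
  Check: interpolating c through the α_i gives m(x) = 10 + 11·x (degree < 2) with m(α_i) = c_i for every i, so c is indeed a codeword.


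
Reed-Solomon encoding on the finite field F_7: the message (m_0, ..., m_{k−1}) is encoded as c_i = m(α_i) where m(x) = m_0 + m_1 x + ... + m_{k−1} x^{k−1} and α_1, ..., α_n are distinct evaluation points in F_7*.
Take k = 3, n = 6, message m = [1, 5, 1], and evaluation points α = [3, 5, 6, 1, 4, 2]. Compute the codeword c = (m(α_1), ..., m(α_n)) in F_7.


c = [4, 2, 4, 0, 2, 1]

Message polynomial: m(x) = 1 + 5·x + 1·x^2 (mod 7).
For each evaluation point α_i, compute m(α_i) mod 7:
  α_1 = 3: Horner steps 1 → 1 → 4, so m(3) = 4.
  α_2 = 5: Horner steps 1 → 3 → 2, so m(5) = 2.
  α_3 = 6: Horner steps 1 → 4 → 4, so m(6) = 4.
  α_4 = 1: Horner steps 1 → 6 → 0, so m(1) = 0.
  α_5 = 4: Horner steps 1 → 2 → 2, so m(4) = 2.
  α_6 = 2: Horner steps 1 → 0 → 1, so m(2) = 1.
Codeword c = [4, 2, 4, 0, 2, 1] ∈ F_7^6.


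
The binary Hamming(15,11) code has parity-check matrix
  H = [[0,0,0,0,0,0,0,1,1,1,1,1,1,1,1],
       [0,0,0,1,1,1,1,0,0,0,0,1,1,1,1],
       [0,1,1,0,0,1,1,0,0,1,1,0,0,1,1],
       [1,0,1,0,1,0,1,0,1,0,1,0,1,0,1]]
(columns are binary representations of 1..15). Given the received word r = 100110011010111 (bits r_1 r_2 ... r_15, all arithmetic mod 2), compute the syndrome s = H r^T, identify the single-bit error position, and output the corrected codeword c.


s = (0, 1, 1, 0)^T, error position = 6, corrected codeword c = 100111011010111

Compute s = H r^T mod 2 one row at a time:
  s_1 = 1 + 1 + 0 + 1 + 0 + 1 + 1 + 1 = 6 ≡ 0 (mod 2).
  s_2 = 1 + 1 + 0 + 0 + 0 + 1 + 1 + 1 = 5 ≡ 1 (mod 2).
  s_3 = 0 + 0 + 0 + 0 + 0 + 1 + 1 + 1 = 3 ≡ 1 (mod 2).
  s_4 = 1 + 0 + 1 + 0 + 1 + 1 + 1 + 1 = 6 ≡ 0 (mod 2).
s = (0, 1, 1, 0)^T — this equals column 6 of H (binary 0110), so error is at position 6.
Correct: flip bit 6 of r = 100110011010111 to get c = 100111011010111.


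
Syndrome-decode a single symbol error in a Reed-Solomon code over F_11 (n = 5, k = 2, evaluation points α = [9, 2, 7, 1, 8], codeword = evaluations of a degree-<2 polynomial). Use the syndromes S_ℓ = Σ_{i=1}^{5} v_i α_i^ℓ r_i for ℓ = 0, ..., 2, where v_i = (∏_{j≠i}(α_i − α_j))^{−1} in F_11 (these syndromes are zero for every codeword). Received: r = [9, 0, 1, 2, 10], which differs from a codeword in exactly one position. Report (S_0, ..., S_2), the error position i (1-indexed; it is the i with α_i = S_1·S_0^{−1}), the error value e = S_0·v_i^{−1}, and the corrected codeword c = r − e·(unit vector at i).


S = (6, 10, 2), error at position 1, error magnitude e = 1, c = [8, 0, 1, 2, 10].

Step 1: column multipliers v_i = (∏_{j≠i}(α_i − α_j))^{−1} mod 11.
  i = 1 (α = 9): (9−2)(9−7)(9−1)(9−8) = 7·2·8·1 = 112 ≡ 2, so v_1 = 2^{−1} = 6 (mod 11).
  i = 2 (α = 2): (2−9)(2−7)(2−1)(2−8) = (−7)·(−5)·1·(−6) = −210 ≡ 10, so v_2 = 10^{−1} = 10 (mod 11).
  i = 3 (α = 7): (7−9)(7−2)(7−1)(7−8) = (−2)·5·6·(−1) = 60 ≡ 5, so v_3 = 5^{−1} = 9 (mod 11).
  i = 4 (α = 1): (1−9)(1−2)(1−7)(1−8) = (−8)·(−1)·(−6)·(−7) = 336 ≡ 6, so v_4 = 6^{−1} = 2 (mod 11).
  i = 5 (α = 8): (8−9)(8−2)(8−7)(8−1) = (−1)·6·1·7 = −42 ≡ 2, so v_5 = 2^{−1} = 6 (mod 11).
  v = [6, 10, 9, 2, 6].
Step 2: syndromes of r = [9, 0, 1, 2, 10] (all sums mod 11).
  S_0 = Σ v_i r_i = 6·9 + 10·0 + 9·1 + 2·2 + 6·10 = 127 ≡ 6.
  S_1 = Σ v_i α_i r_i = 6·9·9 + 10·2·0 + 9·7·1 + 2·1·2 + 6·8·10 = 1033 ≡ 10.
  α_i^2 mod 11 = [4, 4, 5, 1, 9].
  S_2 = Σ v_i α_i^2 r_i = 6·4·9 + 10·4·0 + 9·5·1 + 2·1·2 + 6·9·10 = 805 ≡ 2.
  S = (6, 10, 2) ≠ 0, so r is not a codeword (an error is present).
Step 3: locate the error. For a single error e at position i, S_ℓ = v_i·e·α_i^ℓ, so α_err = S_1/S_0.
  S_0^{−1} = 6^{−1} = 2 (mod 11), so α_err = 10·2 = 20 ≡ 9 = α_1. Error position i = 1.
  Consistency check: S_2/S_1 = 2·10 = 20 ≡ 9 = α_err ✓ (single-error assumption holds).
Step 4: error magnitude e = S_0/v_1 = S_0·∏_{j≠1}(α_1 − α_j) = 6·2 = 12 ≡ 1 (mod 11).
Step 5: correct position 1: c_1 = r_1 − e = 9 − 1 ≡ 8 (mod 11). Hence c = [8, 0, 1, 2, 10].
  Check: interpolating c through the α_i gives m(x) = 4 + 9·x (degree < 2) with m(α_i) = c_i for every i, so c is indeed a codeword.


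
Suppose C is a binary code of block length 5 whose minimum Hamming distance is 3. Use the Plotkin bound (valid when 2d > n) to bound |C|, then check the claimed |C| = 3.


Plotkin bound M ≤ 6; given |C| = 3 ≤ bound (satisfied).

Check applicability: 2d = 6, n = 5.
2d − n = 1 > 0, so Plotkin applies.
Compute d/(2d−n) = 3/1 ≈ 3.0000.
⌊d/(2d−n)⌋ = 3.
Plotkin bound: M ≤ 2·3 = 6.
Given |C| = 3, check: satisfied.
This |C| is below the Plotkin bound.


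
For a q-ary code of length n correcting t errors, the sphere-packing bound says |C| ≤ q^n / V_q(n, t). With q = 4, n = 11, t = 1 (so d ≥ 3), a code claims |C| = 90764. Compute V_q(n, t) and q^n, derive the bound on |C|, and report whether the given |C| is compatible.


V_q(n, t) = 34, q^n = 4194304, Hamming bound = 123361, |C| = 90764 ≤ bound (satisfied).

Step 1: Compute V_q(n, t) = Σ_{j=0}^1 C(n, j) (q−1)^j.
  j = 0: C(11,0)·(3)^0 = 1·1 = 1.
  j = 1: C(11,1)·(3)^1 = 11·3 = 33.
  V_q(n, t) = 1 + 33 = 34.
Step 2: q^n = 4^11 = 4194304.
Step 3: Hamming bound ⌊q^n / V_q(n,t)⌋ = ⌊4194304/34⌋ = 123361.
Step 4: Compare |C| = 90764 to 123361: satisfied.
The claimed |C| lies below the Hamming bound.


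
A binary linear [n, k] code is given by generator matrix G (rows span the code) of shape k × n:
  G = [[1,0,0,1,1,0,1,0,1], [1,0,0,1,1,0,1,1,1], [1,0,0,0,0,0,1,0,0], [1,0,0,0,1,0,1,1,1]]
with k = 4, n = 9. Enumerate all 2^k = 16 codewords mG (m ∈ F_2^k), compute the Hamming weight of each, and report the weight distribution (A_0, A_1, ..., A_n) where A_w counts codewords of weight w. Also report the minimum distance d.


Weight distribution: A_0 = 1, A_1 = 2, A_2 = 3, A_3 = 4, A_4 = 3, A_5 = 2, A_6 = 1. Minimum distance d = 1.

Enumerate all 2^4 = 16 messages m ∈ F_2^4.
For each, compute codeword c = mG in F_2^9, then tally its weight.
  m = 0000 → c = 000000000, weight = 0.
  m = 1000 → c = 100110101, weight = 5.
  m = 0100 → c = 100110111, weight = 6.
  m = 1100 → c = 000000010, weight = 1.
  m = 0010 → c = 100000100, weight = 2.
  m = 1010 → c = 000110001, weight = 3.
  m = 0110 → c = 000110011, weight = 4.
  m = 1110 → c = 100000110, weight = 3.
  m = 0001 → c = 100010111, weight = 5.
  m = 1001 → c = 000100010, weight = 2.
  m = 0101 → c = 000100000, weight = 1.
  m = 1101 → c = 100010101, weight = 4.
  m = 0011 → c = 000010011, weight = 3.
  m = 1011 → c = 100100110, weight = 4.
  m = 0111 → c = 100100100, weight = 3.
  m = 1111 → c = 000010001, weight = 2.
Tally weights:
  weight 0: 1 codewords.
  weight 1: 2 codewords.
  weight 2: 3 codewords.
  weight 3: 4 codewords.
  weight 4: 3 codewords.
  weight 5: 2 codewords.
  weight 6: 1 codewords.
Minimum distance d = smallest w > 0 with A_w > 0 = 1.
Sanity: Σ A_w = 16 = 2^4 = 16 ✓.


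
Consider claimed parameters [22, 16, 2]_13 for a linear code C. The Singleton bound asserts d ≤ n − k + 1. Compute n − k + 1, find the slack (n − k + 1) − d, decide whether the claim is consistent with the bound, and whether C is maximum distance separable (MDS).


Singleton RHS = n − k + 1 = 7, slack = 5, bound satisfied, not MDS.

Singleton bound: d ≤ n − k + 1.
Here n = 22, k = 16, so n − k + 1 = 7.
Given d = 2, check d ≤ 7: YES.
Slack = (n − k + 1) − d = 5.
The code is NOT MDS (slack = 5 > 0).
Description: the claimed parameters are [22, 16, 2]_13; such a code would be non-MDS.


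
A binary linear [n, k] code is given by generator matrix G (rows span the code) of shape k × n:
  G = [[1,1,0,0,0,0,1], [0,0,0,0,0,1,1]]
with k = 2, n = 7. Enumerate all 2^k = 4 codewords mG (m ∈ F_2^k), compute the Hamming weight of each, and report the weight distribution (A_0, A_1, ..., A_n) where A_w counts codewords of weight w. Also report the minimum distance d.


Weight distribution: A_0 = 1, A_2 = 1, A_3 = 2. Minimum distance d = 2.

Enumerate all 2^2 = 4 messages m ∈ F_2^2.
For each, compute codeword c = mG in F_2^7, then tally its weight.
  m = 00 → c = 0000000, weight = 0.
  m = 10 → c = 1100001, weight = 3.
  m = 01 → c = 0000011, weight = 2.
  m = 11 → c = 1100010, weight = 3.
Tally weights:
  weight 0: 1 codewords.
  weight 2: 1 codewords.
  weight 3: 2 codewords.
Minimum distance d = smallest w > 0 with A_w > 0 = 2.
Sanity: Σ A_w = 4 = 2^2 = 4 ✓.


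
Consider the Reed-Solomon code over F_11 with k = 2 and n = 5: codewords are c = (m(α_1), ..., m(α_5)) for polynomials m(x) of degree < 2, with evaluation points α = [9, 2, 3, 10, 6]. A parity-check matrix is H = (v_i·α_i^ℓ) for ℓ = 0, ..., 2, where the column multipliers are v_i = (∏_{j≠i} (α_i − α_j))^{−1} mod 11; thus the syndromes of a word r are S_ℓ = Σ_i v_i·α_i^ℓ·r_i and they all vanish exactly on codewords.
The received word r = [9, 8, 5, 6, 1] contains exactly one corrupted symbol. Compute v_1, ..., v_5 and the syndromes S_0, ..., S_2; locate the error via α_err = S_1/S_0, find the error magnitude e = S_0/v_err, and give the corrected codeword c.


S = (5, 8, 4), error at position 5, error magnitude e = 5, c = [9, 8, 5, 6, 7].

Step 1: column multipliers v_i = (∏_{j≠i}(α_i − α_j))^{−1} mod 11.
  i = 1 (α = 9): (9−2)(9−3)(9−10)(9−6) = 7·6·(−1)·3 = −126 ≡ 6, so v_1 = 6^{−1} = 2 (mod 11).
  i = 2 (α = 2): (2−9)(2−3)(2−10)(2−6) = (−7)·(−1)·(−8)·(−4) = 224 ≡ 4, so v_2 = 4^{−1} = 3 (mod 11).
  i = 3 (α = 3): (3−9)(3−2)(3−10)(3−6) = (−6)·1·(−7)·(−3) = −126 ≡ 6, so v_3 = 6^{−1} = 2 (mod 11).
  i = 4 (α = 10): (10−9)(10−2)(10−3)(10−6) = 1·8·7·4 = 224 ≡ 4, so v_4 = 4^{−1} = 3 (mod 11).
  i = 5 (α = 6): (6−9)(6−2)(6−3)(6−10) = (−3)·4·3·(−4) = 144 ≡ 1, so v_5 = 1^{−1} = 1 (mod 11).
  v = [2, 3, 2, 3, 1].
Step 2: syndromes of r = [9, 8, 5, 6, 1] (all sums mod 11).
  S_0 = Σ v_i r_i = 2·9 + 3·8 + 2·5 + 3·6 + 1·1 = 71 ≡ 5.
  S_1 = Σ v_i α_i r_i = 2·9·9 + 3·2·8 + 2·3·5 + 3·10·6 + 1·6·1 = 426 ≡ 8.
  α_i^2 mod 11 = [4, 4, 9, 1, 3].
  S_2 = Σ v_i α_i^2 r_i = 2·4·9 + 3·4·8 + 2·9·5 + 3·1·6 + 1·3·1 = 279 ≡ 4.
  S = (5, 8, 4) ≠ 0, so r is not a codeword (an error is present).
Step 3: locate the error. For a single error e at position i, S_ℓ = v_i·e·α_i^ℓ, so α_err = S_1/S_0.
  S_0^{−1} = 5^{−1} = 9 (mod 11), so α_err = 8·9 = 72 ≡ 6 = α_5. Error position i = 5.
  Consistency check: S_2/S_1 = 4·7 = 28 ≡ 6 = α_err ✓ (single-error assumption holds).
Step 4: error magnitude e = S_0/v_5 = S_0·∏_{j≠5}(α_5 − α_j) = 5·1 = 5 ≡ 5 (mod 11).
Step 5: correct position 5: c_5 = r_5 − e = 1 − 5 ≡ 7 (mod 11). Hence c = [9, 8, 5, 6, 7].
  Check: interpolating c through the α_i gives m(x) = 3 + 8·x (degree < 2) with m(α_i) = c_i for every i, so c is indeed a codeword.


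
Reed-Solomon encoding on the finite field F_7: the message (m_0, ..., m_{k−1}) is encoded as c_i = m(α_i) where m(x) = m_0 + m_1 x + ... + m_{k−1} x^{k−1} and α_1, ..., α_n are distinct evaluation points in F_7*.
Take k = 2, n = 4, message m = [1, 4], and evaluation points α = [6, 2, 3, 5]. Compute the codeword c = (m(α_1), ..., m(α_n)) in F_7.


c = [4, 2, 6, 0]

Message polynomial: m(x) = 1 + 4·x (mod 7).
For each evaluation point α_i, compute m(α_i) mod 7:
  α_1 = 6: Horner steps 4 → 4, so m(6) = 4.
  α_2 = 2: Horner steps 4 → 2, so m(2) = 2.
  α_3 = 3: Horner steps 4 → 6, so m(3) = 6.
  α_4 = 5: Horner steps 4 → 0, so m(5) = 0.
Codeword c = [4, 2, 6, 0] ∈ F_7^4.


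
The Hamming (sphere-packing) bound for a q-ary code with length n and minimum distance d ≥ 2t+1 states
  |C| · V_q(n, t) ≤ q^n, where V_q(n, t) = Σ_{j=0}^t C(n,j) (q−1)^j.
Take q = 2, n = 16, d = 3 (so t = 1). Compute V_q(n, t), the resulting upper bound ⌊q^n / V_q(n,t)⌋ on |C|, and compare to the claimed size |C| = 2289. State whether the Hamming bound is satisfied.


V_q(n, t) = 17, q^n = 65536, Hamming bound = 3855, |C| = 2289 ≤ bound (satisfied).

Step 1: Compute V_q(n, t) = Σ_{j=0}^1 C(n, j) (q−1)^j.
  j = 0: C(16,0)·(1)^0 = 1·1 = 1.
  j = 1: C(16,1)·(1)^1 = 16·1 = 16.
  V_q(n, t) = 1 + 16 = 17.
Step 2: q^n = 2^16 = 65536.
Step 3: Hamming bound ⌊q^n / V_q(n,t)⌋ = ⌊65536/17⌋ = 3855.
Step 4: Compare |C| = 2289 to 3855: satisfied.
The claimed |C| lies below the Hamming bound.


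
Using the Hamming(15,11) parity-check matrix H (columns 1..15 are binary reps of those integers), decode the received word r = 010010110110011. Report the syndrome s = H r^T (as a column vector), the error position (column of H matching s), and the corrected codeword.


s = (1, 0, 0, 0)^T, error position = 8, corrected codeword c = 010010100110011

Compute s = H r^T mod 2 one row at a time:
  s_1 = 1 + 0 + 1 + 1 + 0 + 0 + 1 + 1 = 5 ≡ 1 (mod 2).
  s_2 = 0 + 1 + 0 + 1 + 0 + 0 + 1 + 1 = 4 ≡ 0 (mod 2).
  s_3 = 1 + 0 + 0 + 1 + 1 + 1 + 1 + 1 = 6 ≡ 0 (mod 2).
  s_4 = 0 + 0 + 1 + 1 + 0 + 1 + 0 + 1 = 4 ≡ 0 (mod 2).
s = (1, 0, 0, 0)^T — this equals column 8 of H (binary 1000), so error is at position 8.
Correct: flip bit 8 of r = 010010110110011 to get c = 010010100110011.
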